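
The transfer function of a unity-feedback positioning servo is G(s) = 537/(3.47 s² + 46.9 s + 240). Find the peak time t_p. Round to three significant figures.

Dividing through by 3.47: denominator becomes s² + 13.52 s + 69.16.
So ω_n = √69.16 = 8.32 rad/s and ζ = 13.52/(2·8.32) = 0.813.
ω_d = ω_n√(1−ζ²) = 4.85 rad/s. t_p = π/ω_d = 0.648 s.

t_p ≈ 0.648 s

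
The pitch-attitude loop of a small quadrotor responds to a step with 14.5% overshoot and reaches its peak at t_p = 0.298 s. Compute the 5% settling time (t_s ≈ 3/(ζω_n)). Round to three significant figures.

t_s ≈ 0.463 s

ζ from %OS: ζ = |ln 0.145|/√(π²+ln²0.145) = 0.524.
t_p = π/ω_d ⇒ ω_d = 10.5 rad/s; then ω_n = ω_d/√(1−ζ²) = 12.4 rad/s.
t_s ≈ 3/(ζω_n) = 3/(0.524·12.4) = 0.463 s.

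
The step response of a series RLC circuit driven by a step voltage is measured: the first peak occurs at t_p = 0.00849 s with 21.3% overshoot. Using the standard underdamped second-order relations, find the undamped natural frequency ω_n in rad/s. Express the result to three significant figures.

ζ from %OS: ζ = |ln 0.213|/√(π²+ln²0.213) = 0.442.
From t_p = π/ω_d, ω_d = π/0.00849 = 370 rad/s, so ω_n = ω_d/√(1−ζ²) = 412 rad/s.

ω_n ≈ 412 rad/s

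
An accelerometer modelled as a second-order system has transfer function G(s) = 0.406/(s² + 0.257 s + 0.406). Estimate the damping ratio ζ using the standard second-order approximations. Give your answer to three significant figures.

Comparing the denominator to s² + 2ζω_n s + ω_n²: ω_n = √0.406 = 0.637 rad/s, and 2ζω_n = 0.257 so ζ = 0.257/(2·0.637) = 0.202.

ζ ≈ 0.202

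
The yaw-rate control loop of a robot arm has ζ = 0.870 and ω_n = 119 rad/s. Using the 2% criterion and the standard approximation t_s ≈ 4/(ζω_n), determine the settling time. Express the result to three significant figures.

t_s ≈ 0.0386 s

t_s ≈ 4/(ζω_n) = 4/(0.870 × 119) = 0.0386 s.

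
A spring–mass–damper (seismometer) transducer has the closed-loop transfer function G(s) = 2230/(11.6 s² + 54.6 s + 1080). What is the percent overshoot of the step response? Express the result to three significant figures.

%OS ≈ 45.4%

Dividing through by 11.6: denominator becomes s² + 4.707 s + 93.10.
So ω_n = √93.10 = 9.65 rad/s and ζ = 4.707/(2·9.65) = 0.244.
Overshoot: exp(−π·0.244/√(1−0.244²)) = 0.454, i.e. 45.4%.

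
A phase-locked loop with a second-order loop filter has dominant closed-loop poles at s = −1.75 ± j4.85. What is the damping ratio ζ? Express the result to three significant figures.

ζ ≈ 0.339

|pole| = ω_n = √(1.75² + 4.85²) = 5.16 rad/s; ζ = cos θ = σ/ω_n = 0.339.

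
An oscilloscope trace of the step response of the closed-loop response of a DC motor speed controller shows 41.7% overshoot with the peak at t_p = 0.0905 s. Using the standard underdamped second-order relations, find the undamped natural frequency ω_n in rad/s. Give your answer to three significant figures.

ζ from %OS: ζ = |ln 0.417|/√(π²+ln²0.417) = 0.268.
t_p = π/ω_d ⇒ ω_d = 34.7 rad/s; then ω_n = ω_d/√(1−ζ²) = 36.0 rad/s.

ω_n ≈ 36.0 rad/s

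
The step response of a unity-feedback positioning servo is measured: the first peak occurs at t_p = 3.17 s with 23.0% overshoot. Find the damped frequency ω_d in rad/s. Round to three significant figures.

t_p = π/ω_d, so ω_d = π/3.17 = 0.991 rad/s.

ω_d ≈ 0.991 rad/s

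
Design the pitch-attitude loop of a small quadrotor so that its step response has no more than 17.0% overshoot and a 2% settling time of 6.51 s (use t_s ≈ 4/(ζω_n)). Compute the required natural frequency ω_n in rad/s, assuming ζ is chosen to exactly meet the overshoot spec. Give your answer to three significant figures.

ω_n ≈ 1.25 rad/s

Inverting the overshoot relation: ζ = |ln 0.170|/√(π² + ln²0.170) = 0.491.
From t_s ≈ 4/(ζω_n): ω_n = 4/(ζ·t_s) = 4/(0.491·6.51) = 1.25 rad/s.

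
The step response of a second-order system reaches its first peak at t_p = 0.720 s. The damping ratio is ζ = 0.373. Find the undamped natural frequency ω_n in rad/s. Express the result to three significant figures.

Peak time t_p = π/ω_d, so ω_d = π/t_p = π/0.720 = 4.36 rad/s.
ω_n = ω_d/√(1−ζ²) = 4.36/√0.861 = 4.70 rad/s.

ω_n ≈ 4.70 rad/s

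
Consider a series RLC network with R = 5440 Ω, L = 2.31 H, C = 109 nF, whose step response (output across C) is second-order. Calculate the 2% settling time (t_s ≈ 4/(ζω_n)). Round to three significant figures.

For a series RLC circuit (capacitor voltage as output), ω_n = 1/√(LC) = 1/√(2.31 H · 109 nF) = 1990 rad/s.
ζ = (R/2)·√(C/L) = (5440/2)·√(109 nF/2.31 H) = 0.591.
t_s ≈ 4/(ζω_n) = 0.00340 s.

t_s ≈ 0.00340 s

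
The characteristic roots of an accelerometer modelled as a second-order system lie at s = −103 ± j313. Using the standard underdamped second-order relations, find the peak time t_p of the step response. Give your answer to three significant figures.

t_p = π/ω_d with ω_d = 313 (the imaginary part), so t_p = 0.0100 s.

t_p ≈ 0.0100 s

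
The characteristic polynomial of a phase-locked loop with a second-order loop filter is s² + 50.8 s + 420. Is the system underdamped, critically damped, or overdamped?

overdamped

a² − 4b = 900 > 0 (two distinct real roots); the system is overdamped.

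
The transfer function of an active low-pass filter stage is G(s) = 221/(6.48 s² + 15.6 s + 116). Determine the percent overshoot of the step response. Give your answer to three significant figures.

%OS ≈ 39.4%

Dividing through by 6.48: denominator becomes s² + 2.407 s + 17.90.
So ω_n = √17.90 = 4.23 rad/s and ζ = 2.407/(2·4.23) = 0.284.
Overshoot: exp(−π·0.284/√(1−0.284²)) = 0.394, i.e. 39.4%.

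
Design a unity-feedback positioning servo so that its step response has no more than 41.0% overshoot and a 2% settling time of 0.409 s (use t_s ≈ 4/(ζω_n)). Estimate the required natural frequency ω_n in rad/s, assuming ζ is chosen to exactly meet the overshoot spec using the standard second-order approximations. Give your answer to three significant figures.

ω_n ≈ 35.8 rad/s

Inverting the overshoot relation: ζ = |ln 0.410|/√(π² + ln²0.410) = 0.273.
Then ω_n = 4/(ζ t_s) = 4/(0.273 × 0.409) = 35.8 rad/s.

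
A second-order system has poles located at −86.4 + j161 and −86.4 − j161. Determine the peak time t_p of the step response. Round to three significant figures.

t_p = π/ω_d with ω_d = 161 (the imaginary part), so t_p = 0.0195 s.

t_p ≈ 0.0195 s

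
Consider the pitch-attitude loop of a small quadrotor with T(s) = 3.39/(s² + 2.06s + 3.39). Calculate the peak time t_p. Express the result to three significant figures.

t_p ≈ 2.06 s

Comparing the denominator to s² + 2ζω_n s + ω_n²: ω_n = √3.39 = 1.84 rad/s, and 2ζω_n = 2.06 so ζ = 2.06/(2·1.84) = 0.559.
ω_d = 1.84·√(1 − 0.559²) = 1.53 rad/s. Then t_p = π/ω_d = 2.06 s.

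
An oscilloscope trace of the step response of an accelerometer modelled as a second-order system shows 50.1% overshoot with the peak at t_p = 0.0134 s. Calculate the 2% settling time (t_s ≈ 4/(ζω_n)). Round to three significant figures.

t_s ≈ 0.0776 s

From the overshoot, ζ = −ln(OS)/√(π²+ln²(OS)) = 0.215.
t_p = π/ω_d ⇒ ω_d = 234 rad/s; then ω_n = ω_d/√(1−ζ²) = 240 rad/s.
t_s ≈ 4/(ζω_n) = 4/(0.215·240) = 0.0776 s.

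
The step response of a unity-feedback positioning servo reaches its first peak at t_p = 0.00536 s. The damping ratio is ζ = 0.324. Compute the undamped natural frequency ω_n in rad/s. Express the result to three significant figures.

Peak time t_p = π/ω_d, so ω_d = π/t_p = π/0.00536 = 586 rad/s.
ω_n = ω_d/√(1−ζ²) = 586/√0.895 = 620 rad/s.

ω_n ≈ 620 rad/s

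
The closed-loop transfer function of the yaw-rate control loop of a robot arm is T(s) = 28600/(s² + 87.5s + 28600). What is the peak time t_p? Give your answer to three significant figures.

t_p ≈ 0.0192 s

ω_n = √28600 = 169 rad/s; ζ = 87.5/(2·169) = 0.259.
ω_d = 169·√(1 − 0.259²) = 163 rad/s. Then t_p = π/ω_d = 0.0192 s.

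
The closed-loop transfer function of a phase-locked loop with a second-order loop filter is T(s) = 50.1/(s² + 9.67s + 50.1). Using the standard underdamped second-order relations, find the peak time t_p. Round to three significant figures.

Comparing the denominator to s² + 2ζω_n s + ω_n²: ω_n = √50.1 = 7.08 rad/s, and 2ζω_n = 9.67 so ζ = 9.67/(2·7.08) = 0.683.
ω_d = ω_n√(1−ζ²) = 5.17 rad/s. Then t_p = π/ω_d = 0.608 s.

t_p ≈ 0.608 s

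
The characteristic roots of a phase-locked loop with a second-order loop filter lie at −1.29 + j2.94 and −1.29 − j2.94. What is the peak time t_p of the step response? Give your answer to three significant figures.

t_p = π/ω_d with ω_d = 2.94 (the imaginary part), so t_p = 1.07 s.

t_p ≈ 1.07 s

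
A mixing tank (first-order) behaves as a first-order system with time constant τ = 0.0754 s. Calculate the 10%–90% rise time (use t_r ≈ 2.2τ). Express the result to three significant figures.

t_r ≈ 0.166 s

t_r ≈ 2.2τ = 0.166 s.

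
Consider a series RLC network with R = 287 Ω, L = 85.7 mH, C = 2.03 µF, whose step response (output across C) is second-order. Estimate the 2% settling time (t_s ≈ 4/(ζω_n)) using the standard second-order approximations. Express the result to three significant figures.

t_s ≈ 0.00239 s

For a series RLC circuit (capacitor voltage as output), ω_n = 1/√(LC) = 1/√(85.7 mH · 2.03 µF) = 2400 rad/s.
ζ = (R/2)·√(C/L) = (287/2)·√(2.03 µF/85.7 mH) = 0.698.
t_s ≈ 4/(ζω_n) = 0.00239 s.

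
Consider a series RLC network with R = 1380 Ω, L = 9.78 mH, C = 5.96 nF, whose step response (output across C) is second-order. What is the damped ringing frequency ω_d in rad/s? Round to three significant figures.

For a series RLC circuit (capacitor voltage as output), ω_n = 1/√(LC) = 1/√(9.78 mH · 5.96 nF) = 131000 rad/s.
ζ = (R/2)·√(C/L) = (1380/2)·√(5.96 nF/9.78 mH) = 0.539.
ω_d = 131000·√(1 − 0.539²) = 110000 rad/s.

ω_d ≈ 110000 rad/s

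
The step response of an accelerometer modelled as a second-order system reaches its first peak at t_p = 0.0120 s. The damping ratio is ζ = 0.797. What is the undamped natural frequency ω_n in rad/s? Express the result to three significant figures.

ω_n ≈ 433 rad/s

Peak time t_p = π/ω_d, so ω_d = π/t_p = π/0.0120 = 262 rad/s.
ω_n = ω_d/√(1−ζ²) = 262/√0.365 = 433 rad/s.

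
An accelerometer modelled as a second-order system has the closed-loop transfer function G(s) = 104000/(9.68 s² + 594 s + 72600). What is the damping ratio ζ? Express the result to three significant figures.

ζ ≈ 0.354

Dividing through by 9.68: denominator becomes s² + 61.36 s + 7500.
So ω_n = √7500 = 86.6 rad/s and ζ = 61.36/(2·86.6) = 0.354.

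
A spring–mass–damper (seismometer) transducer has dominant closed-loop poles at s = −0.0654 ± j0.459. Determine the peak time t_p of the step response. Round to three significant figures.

t_p = π/ω_d with ω_d = 0.459 (the imaginary part), so t_p = 6.84 s.

t_p ≈ 6.84 s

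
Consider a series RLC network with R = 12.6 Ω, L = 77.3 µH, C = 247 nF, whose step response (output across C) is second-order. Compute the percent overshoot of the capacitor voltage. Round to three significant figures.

%OS ≈ 30.2%

For a series RLC circuit (capacitor voltage as output), ω_n = 1/√(LC) = 1/√(77.3 µH · 247 nF) = 229000 rad/s.
ζ = (R/2)·√(C/L) = (12.6/2)·√(247 nF/77.3 µH) = 0.356.
%OS = 100 e^{−πζ/√(1−ζ²)} with ζ = 0.356 gives 30.2%.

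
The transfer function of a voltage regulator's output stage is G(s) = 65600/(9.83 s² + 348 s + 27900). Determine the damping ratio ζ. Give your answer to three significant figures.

ζ ≈ 0.332

Dividing through by 9.83: denominator becomes s² + 35.40 s + 2838.
So ω_n = √2838 = 53.3 rad/s and ζ = 35.40/(2·53.3) = 0.332.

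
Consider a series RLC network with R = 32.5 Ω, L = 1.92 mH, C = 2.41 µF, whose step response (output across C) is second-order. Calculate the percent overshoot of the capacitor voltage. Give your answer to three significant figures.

For a series RLC circuit (capacitor voltage as output), ω_n = 1/√(LC) = 1/√(1.92 mH · 2.41 µF) = 14700 rad/s.
ζ = (R/2)·√(C/L) = (32.5/2)·√(2.41 µF/1.92 mH) = 0.576.
%OS = 100 e^{−πζ/√(1−ζ²)} with ζ = 0.576 gives 10.9%.

%OS ≈ 10.9%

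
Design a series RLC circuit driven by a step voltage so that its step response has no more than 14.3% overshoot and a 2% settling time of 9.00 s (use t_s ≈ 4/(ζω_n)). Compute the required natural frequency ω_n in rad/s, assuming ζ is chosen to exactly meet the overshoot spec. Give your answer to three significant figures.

Inverting the overshoot relation: ζ = |ln 0.143|/√(π² + ln²0.143) = 0.526.
Then ω_n = 4/(ζ t_s) = 4/(0.526 × 9.00) = 0.844 rad/s.

ω_n ≈ 0.844 rad/s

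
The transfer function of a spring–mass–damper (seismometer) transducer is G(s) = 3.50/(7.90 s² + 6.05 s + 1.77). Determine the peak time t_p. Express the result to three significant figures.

t_p ≈ 11.3 s

Dividing through by 7.90: denominator becomes s² + 0.7658 s + 0.2241.
So ω_n = √0.2241 = 0.473 rad/s and ζ = 0.7658/(2·0.473) = 0.809.
The damped frequency ω_d = ω_n√(1−ζ²) = 0.278 rad/s. t_p = π/ω_d = 11.3 s.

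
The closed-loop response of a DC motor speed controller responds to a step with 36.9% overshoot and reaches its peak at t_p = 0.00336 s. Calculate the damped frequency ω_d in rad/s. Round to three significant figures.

ω_d ≈ 935 rad/s

t_p = π/ω_d, so ω_d = π/0.00336 = 935 rad/s.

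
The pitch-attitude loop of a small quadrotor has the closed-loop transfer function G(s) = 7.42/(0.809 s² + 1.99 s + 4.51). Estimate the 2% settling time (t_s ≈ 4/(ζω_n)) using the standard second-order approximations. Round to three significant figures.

Dividing through by 0.809: denominator becomes s² + 2.460 s + 5.575.
So ω_n = √5.575 = 2.36 rad/s and ζ = 2.460/(2·2.36) = 0.521.
t_s ≈ 4/(ζω_n) = 3.25 s.

t_s ≈ 3.25 s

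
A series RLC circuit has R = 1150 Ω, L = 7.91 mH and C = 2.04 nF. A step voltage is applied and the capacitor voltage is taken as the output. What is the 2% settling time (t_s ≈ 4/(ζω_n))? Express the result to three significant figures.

For a series RLC circuit (capacitor voltage as output), ω_n = 1/√(LC) = 1/√(7.91 mH · 2.04 nF) = 249000 rad/s.
ζ = (R/2)·√(C/L) = (1150/2)·√(2.04 nF/7.91 mH) = 0.292.
t_s ≈ 4/(ζω_n) = 0.0000550 s.

t_s ≈ 0.0000550 s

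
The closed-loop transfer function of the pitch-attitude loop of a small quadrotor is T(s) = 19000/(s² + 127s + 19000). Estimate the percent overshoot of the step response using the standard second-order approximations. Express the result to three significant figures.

Matching coefficients with s² + 2ζω_n s + ω_n² gives ω_n² = 19000 ⇒ ω_n = 138 rad/s, and ζ = 127/(2ω_n) = 0.461.
Overshoot: exp(−π·0.461/√(1−0.461²)) = 0.196, i.e. 19.6%.

%OS ≈ 19.6%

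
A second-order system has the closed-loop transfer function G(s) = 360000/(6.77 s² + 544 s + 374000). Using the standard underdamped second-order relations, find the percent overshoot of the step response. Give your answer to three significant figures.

%OS ≈ 58.0%

Dividing through by 6.77: denominator becomes s² + 80.35 s + 55240.
So ω_n = √55240 = 235 rad/s and ζ = 80.35/(2·235) = 0.171.
%OS = 100 e^{−πζ/√(1−ζ²)} with ζ = 0.171 gives 58.0%.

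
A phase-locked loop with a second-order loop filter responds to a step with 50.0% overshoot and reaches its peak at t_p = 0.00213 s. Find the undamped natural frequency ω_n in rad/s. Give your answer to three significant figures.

ζ from %OS: ζ = |ln 0.500|/√(π²+ln²0.500) = 0.215.
From t_p = π/ω_d, ω_d = π/0.00213 = 1470 rad/s, so ω_n = ω_d/√(1−ζ²) = 1510 rad/s.

ω_n ≈ 1510 rad/s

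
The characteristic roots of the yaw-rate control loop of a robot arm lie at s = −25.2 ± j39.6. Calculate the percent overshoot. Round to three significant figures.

The poles are at −σ ± jω_d with σ = 25.2 and ω_d = 39.6, so ω_n = √(σ²+ω_d²) = 46.9 rad/s and ζ = σ/ω_n = 0.537.
Overshoot: exp(−π·0.537/√(1−0.537²)) = 0.135, i.e. 13.5%.

%OS ≈ 13.5%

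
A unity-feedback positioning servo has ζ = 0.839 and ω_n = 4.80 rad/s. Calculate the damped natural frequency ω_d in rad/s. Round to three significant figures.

ω_d ≈ 2.61 rad/s

ω_d = ω_n√(1−ζ²) = 4.80·√0.296 = 2.61 rad/s.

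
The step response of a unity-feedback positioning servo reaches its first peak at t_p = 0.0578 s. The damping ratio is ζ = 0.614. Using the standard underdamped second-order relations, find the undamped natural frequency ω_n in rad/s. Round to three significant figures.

Peak time t_p = π/ω_d, so ω_d = π/t_p = π/0.0578 = 54.4 rad/s.
ω_n = ω_d/√(1−ζ²) = 54.4/√0.623 = 68.9 rad/s.

ω_n ≈ 68.9 rad/s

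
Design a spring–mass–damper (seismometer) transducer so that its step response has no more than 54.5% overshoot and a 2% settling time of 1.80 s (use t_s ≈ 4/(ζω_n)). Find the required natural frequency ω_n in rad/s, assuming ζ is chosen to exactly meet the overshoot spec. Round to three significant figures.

ω_n ≈ 11.7 rad/s

Inverting the overshoot relation: ζ = |ln 0.545|/√(π² + ln²0.545) = 0.190.
From t_s ≈ 4/(ζω_n): ω_n = 4/(ζ·t_s) = 4/(0.190·1.80) = 11.7 rad/s.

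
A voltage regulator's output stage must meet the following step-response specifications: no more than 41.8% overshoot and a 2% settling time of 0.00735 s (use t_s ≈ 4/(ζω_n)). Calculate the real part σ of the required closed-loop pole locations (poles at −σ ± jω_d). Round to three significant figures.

The settling-time spec alone fixes σ = ζω_n = 4/t_s = 4/0.00735 = 544.
(Overshoot then fixes ζ = 0.268 and hence ω_d = σ·√(1−ζ²)/ζ = 1960 rad/s.)

σ ≈ 544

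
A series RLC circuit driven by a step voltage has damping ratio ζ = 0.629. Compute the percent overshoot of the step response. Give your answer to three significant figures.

%OS ≈ 7.87%

For an underdamped second-order system, %OS = 100·exp(−πζ/√(1−ζ²)).
πζ/√(1−ζ²) = π·0.629/√(1−0.396) = 2.542, so %OS = 100·e^(−2.542) = 7.87%.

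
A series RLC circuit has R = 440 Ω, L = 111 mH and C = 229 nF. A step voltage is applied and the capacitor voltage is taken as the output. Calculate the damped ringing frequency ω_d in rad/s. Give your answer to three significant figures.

For a series RLC circuit (capacitor voltage as output), ω_n = 1/√(LC) = 1/√(111 mH · 229 nF) = 6270 rad/s.
ζ = (R/2)·√(C/L) = (440/2)·√(229 nF/111 mH) = 0.316.
ω_d = 6270·√(1 − 0.316²) = 5950 rad/s.

ω_d ≈ 5950 rad/s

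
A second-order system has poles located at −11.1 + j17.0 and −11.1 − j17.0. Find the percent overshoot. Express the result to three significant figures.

%OS ≈ 12.9%

|pole| = ω_n = √(11.1² + 17.0²) = 20.3 rad/s; ζ = cos θ = σ/ω_n = 0.547.
%OS = 100·exp(−πζ/√(1−ζ²)) = 12.9%.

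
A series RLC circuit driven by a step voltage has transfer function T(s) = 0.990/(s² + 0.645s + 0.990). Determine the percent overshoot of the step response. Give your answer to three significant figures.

ω_n = √0.990 = 0.995 rad/s; ζ = 0.645/(2·0.995) = 0.324.
Overshoot: exp(−π·0.324/√(1−0.324²)) = 0.341, i.e. 34.1%.

%OS ≈ 34.1%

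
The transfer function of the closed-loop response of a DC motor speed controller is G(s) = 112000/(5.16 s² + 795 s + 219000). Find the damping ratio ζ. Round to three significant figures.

ζ ≈ 0.374

Dividing through by 5.16: denominator becomes s² + 154.1 s + 42440.
So ω_n = √42440 = 206 rad/s and ζ = 154.1/(2·206) = 0.374.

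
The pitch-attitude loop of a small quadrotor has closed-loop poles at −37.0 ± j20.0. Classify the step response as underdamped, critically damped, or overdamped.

Since the poles form a complex-conjugate pair with nonzero imaginary part, the response is underdamped.

underdamped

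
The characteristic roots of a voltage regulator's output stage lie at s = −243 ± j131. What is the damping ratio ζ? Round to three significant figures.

The poles are at −σ ± jω_d with σ = 243 and ω_d = 131, so ω_n = √(σ²+ω_d²) = 276 rad/s and ζ = σ/ω_n = 0.880.

ζ ≈ 0.880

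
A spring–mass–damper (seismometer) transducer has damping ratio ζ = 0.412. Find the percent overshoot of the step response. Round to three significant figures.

%OS ≈ 24.2%

For an underdamped second-order system, %OS = 100·exp(−πζ/√(1−ζ²)).
πζ/√(1−ζ²) = π·0.412/√(1−0.170) = 1.420, so %OS = 100·e^(−1.420) = 24.2%.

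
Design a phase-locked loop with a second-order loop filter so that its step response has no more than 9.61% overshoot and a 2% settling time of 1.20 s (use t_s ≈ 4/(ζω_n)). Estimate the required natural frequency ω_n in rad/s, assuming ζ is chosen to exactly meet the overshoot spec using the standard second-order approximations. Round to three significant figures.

Inverting the overshoot relation: ζ = |ln 0.0961|/√(π² + ln²0.0961) = 0.598.
From t_s ≈ 4/(ζω_n): ω_n = 4/(ζ·t_s) = 4/(0.598·1.20) = 5.58 rad/s.

ω_n ≈ 5.58 rad/s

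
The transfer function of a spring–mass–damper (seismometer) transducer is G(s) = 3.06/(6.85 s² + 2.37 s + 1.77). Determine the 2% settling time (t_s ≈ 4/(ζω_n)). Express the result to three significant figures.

t_s ≈ 23.1 s

Dividing through by 6.85: denominator becomes s² + 0.3460 s + 0.2584.
So ω_n = √0.2584 = 0.508 rad/s and ζ = 0.3460/(2·0.508) = 0.340.
t_s ≈ 4/(ζω_n) = 23.1 s.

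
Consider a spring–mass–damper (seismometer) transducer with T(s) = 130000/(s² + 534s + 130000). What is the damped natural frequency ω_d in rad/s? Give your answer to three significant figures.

Matching coefficients with s² + 2ζω_n s + ω_n² gives ω_n² = 130000 ⇒ ω_n = 361 rad/s, and ζ = 534/(2ω_n) = 0.741.
ω_d = 361·√(1 − 0.741²) = 242 rad/s.

ω_d ≈ 242 rad/s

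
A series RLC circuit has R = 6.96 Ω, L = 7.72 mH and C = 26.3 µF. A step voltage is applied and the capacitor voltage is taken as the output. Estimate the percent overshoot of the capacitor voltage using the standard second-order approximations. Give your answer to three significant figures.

For a series RLC circuit (capacitor voltage as output), ω_n = 1/√(LC) = 1/√(7.72 mH · 26.3 µF) = 2220 rad/s.
ζ = (R/2)·√(C/L) = (6.96/2)·√(26.3 µF/7.72 mH) = 0.203.
%OS = 100 e^{−πζ/√(1−ζ²)} with ζ = 0.203 gives 52.1%.

%OS ≈ 52.1%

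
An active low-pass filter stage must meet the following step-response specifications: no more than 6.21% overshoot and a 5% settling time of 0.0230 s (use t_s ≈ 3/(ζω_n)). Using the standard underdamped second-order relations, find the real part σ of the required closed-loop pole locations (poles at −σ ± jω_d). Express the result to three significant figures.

The settling-time spec alone fixes σ = ζω_n = 3/t_s = 3/0.0230 = 130.
(Overshoot then fixes ζ = 0.663 and hence ω_d = σ·√(1−ζ²)/ζ = 147 rad/s.)

σ ≈ 130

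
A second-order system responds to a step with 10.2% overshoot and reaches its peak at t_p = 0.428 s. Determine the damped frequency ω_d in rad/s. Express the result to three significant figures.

ω_d ≈ 7.34 rad/s

t_p = π/ω_d, so ω_d = π/0.428 = 7.34 rad/s.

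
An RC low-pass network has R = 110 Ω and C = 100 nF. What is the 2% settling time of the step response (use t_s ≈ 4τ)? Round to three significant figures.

t_s ≈ 0.0000440 s

τ = RC = 110 × 100 nF = 0.0000110 s.
t_s ≈ 4τ = 0.0000440 s.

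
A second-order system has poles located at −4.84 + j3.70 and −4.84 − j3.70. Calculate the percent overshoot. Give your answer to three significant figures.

%OS ≈ 1.64%

The poles are at −σ ± jω_d with σ = 4.84 and ω_d = 3.70, so ω_n = √(σ²+ω_d²) = 6.09 rad/s and ζ = σ/ω_n = 0.794.
%OS = 100·exp(−πζ/√(1−ζ²)) = 1.64%.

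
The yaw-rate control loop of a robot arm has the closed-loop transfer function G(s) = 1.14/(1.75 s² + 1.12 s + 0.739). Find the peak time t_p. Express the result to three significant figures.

Dividing through by 1.75: denominator becomes s² + 0.6400 s + 0.4223.
So ω_n = √0.4223 = 0.650 rad/s and ζ = 0.6400/(2·0.650) = 0.492.
ω_d = 0.650·√(1 − 0.492²) = 0.566 rad/s. t_p = π/ω_d = 5.55 s.

t_p ≈ 5.55 s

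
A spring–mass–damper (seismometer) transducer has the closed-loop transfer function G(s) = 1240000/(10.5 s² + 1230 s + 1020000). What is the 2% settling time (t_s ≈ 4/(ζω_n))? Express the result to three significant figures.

t_s ≈ 0.0683 s

Dividing through by 10.5: denominator becomes s² + 117.1 s + 97140.
So ω_n = √97140 = 312 rad/s and ζ = 117.1/(2·312) = 0.188.
t_s ≈ 4/(ζω_n) = 0.0683 s.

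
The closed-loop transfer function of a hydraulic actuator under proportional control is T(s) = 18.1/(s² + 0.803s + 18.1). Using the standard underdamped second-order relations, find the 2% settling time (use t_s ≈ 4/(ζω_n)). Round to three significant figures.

t_s ≈ 9.96 s

Matching coefficients with s² + 2ζω_n s + ω_n² gives ω_n² = 18.1 ⇒ ω_n = 4.25 rad/s, and ζ = 0.803/(2ω_n) = 0.0944.
t_s ≈ 4/(ζω_n) = 4/(0.0944·4.25) = 9.96 s.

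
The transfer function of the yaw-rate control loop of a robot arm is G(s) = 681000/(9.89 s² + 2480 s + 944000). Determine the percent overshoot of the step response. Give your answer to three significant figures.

Dividing through by 9.89: denominator becomes s² + 250.8 s + 95450.
So ω_n = √95450 = 309 rad/s and ζ = 250.8/(2·309) = 0.406.
Overshoot: exp(−π·0.406/√(1−0.406²)) = 0.248, i.e. 24.8%.

%OS ≈ 24.8%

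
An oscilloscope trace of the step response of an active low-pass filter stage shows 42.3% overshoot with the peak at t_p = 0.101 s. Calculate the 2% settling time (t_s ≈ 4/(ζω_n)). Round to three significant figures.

t_s ≈ 0.470 s

The overshoot fixes ζ = −ln(OS)/√(π²+ln²(OS)) = 0.264.
t_p = π/ω_d ⇒ ω_d = 31.1 rad/s; then ω_n = ω_d/√(1−ζ²) = 32.3 rad/s.
t_s ≈ 4/(ζω_n) = 4/(0.264·32.3) = 0.470 s.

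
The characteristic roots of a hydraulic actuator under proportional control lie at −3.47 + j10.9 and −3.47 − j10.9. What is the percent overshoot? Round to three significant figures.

|pole| = ω_n = √(3.47² + 10.9²) = 11.4 rad/s; ζ = cos θ = σ/ω_n = 0.303.
%OS = 100·exp(−πζ/√(1−ζ²)) = 36.8%.

%OS ≈ 36.8%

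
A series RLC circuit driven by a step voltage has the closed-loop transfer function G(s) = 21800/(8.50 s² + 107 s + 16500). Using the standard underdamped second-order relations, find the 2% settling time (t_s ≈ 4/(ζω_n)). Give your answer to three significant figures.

t_s ≈ 0.636 s

Dividing through by 8.50: denominator becomes s² + 12.59 s + 1941.
So ω_n = √1941 = 44.1 rad/s and ζ = 12.59/(2·44.1) = 0.143.
t_s ≈ 4/(ζω_n) = 0.636 s.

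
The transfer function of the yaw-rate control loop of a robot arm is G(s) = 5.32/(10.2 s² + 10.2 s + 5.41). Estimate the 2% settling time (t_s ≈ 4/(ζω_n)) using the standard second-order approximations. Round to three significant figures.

Dividing through by 10.2: denominator becomes s² + 1.000 s + 0.5304.
So ω_n = √0.5304 = 0.728 rad/s and ζ = 1.000/(2·0.728) = 0.687.
t_s ≈ 4/(ζω_n) = 8.00 s.

t_s ≈ 8.00 s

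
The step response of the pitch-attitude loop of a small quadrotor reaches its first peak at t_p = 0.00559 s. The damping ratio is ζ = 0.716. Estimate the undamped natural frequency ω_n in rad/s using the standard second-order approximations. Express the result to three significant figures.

Peak time t_p = π/ω_d, so ω_d = π/t_p = π/0.00559 = 562 rad/s.
ω_n = ω_d/√(1−ζ²) = 562/√0.487 = 805 rad/s.

ω_n ≈ 805 rad/s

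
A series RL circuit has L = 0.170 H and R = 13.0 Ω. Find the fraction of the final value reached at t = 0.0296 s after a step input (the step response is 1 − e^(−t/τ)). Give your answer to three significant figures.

y/y_∞ ≈ 0.896

τ = L/R = 0.170/13.0 = 0.0131 s.
y(t)/y_∞ = 1 − e^(−t/τ) = 1 − e^(−0.0296/0.0131) = 1 − e^(−2.26) = 0.896.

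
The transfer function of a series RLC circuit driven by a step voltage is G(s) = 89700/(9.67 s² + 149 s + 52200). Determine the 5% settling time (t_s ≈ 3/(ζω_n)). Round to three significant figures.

Dividing through by 9.67: denominator becomes s² + 15.41 s + 5398.
So ω_n = √5398 = 73.5 rad/s and ζ = 15.41/(2·73.5) = 0.105.
t_s ≈ 3/(ζω_n) = 0.389 s.

t_s ≈ 0.389 s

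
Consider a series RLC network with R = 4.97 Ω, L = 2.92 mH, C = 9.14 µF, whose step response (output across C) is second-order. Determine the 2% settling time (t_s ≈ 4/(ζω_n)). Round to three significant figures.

For a series RLC circuit (capacitor voltage as output), ω_n = 1/√(LC) = 1/√(2.92 mH · 9.14 µF) = 6120 rad/s.
ζ = (R/2)·√(C/L) = (4.97/2)·√(9.14 µF/2.92 mH) = 0.139.
t_s ≈ 4/(ζω_n) = 0.00470 s.

t_s ≈ 0.00470 s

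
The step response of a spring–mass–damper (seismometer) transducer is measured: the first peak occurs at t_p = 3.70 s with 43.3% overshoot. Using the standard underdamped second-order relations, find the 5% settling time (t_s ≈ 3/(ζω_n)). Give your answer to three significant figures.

From the overshoot, ζ = −ln(OS)/√(π²+ln²(OS)) = 0.257.
t_p = π/ω_d ⇒ ω_d = 0.849 rad/s; then ω_n = ω_d/√(1−ζ²) = 0.879 rad/s.
t_s ≈ 3/(ζω_n) = 3/(0.257·0.879) = 13.3 s.

t_s ≈ 13.3 s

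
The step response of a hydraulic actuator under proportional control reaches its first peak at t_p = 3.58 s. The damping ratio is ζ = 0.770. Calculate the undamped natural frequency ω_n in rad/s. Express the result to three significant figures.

Peak time t_p = π/ω_d, so ω_d = π/t_p = π/3.58 = 0.878 rad/s.
ω_n = ω_d/√(1−ζ²) = 0.878/√0.407 = 1.38 rad/s.

ω_n ≈ 1.38 rad/s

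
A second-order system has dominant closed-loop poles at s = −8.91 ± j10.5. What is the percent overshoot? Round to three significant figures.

%OS ≈ 6.95%

|pole| = ω_n = √(8.91² + 10.5²) = 13.8 rad/s; ζ = cos θ = σ/ω_n = 0.647.
%OS = 100 e^{−πζ/√(1−ζ²)} with ζ = 0.647 gives 6.95%.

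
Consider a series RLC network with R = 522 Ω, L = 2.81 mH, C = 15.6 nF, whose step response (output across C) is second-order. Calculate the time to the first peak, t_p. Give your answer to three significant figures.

For a series RLC circuit (capacitor voltage as output), ω_n = 1/√(LC) = 1/√(2.81 mH · 15.6 nF) = 151000 rad/s.
ζ = (R/2)·√(C/L) = (522/2)·√(15.6 nF/2.81 mH) = 0.615.
The damped frequency ω_d = ω_n√(1−ζ²) = 119000 rad/s. t_p = π/ω_d = 0.0000264 s.

t_p ≈ 0.0000264 s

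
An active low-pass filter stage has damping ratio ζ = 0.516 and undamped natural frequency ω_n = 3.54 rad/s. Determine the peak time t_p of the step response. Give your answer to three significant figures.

The damped frequency is ω_d = ω_n√(1−ζ²) = 3.54·√(1−0.266) = 3.03 rad/s.
Peak time t_p = π/ω_d = π/3.03 = 1.04 s.

t_p ≈ 1.04 s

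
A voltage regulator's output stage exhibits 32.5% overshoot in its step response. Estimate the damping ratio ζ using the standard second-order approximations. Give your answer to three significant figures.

Inverting the overshoot relation: ζ = |ln 0.325|/√(π² + ln²0.325) = 0.337.

ζ ≈ 0.337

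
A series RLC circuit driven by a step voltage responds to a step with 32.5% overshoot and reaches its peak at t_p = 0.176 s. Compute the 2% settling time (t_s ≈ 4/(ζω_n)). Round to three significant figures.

From the overshoot, ζ = −ln(OS)/√(π²+ln²(OS)) = 0.337.
t_p = π/ω_d ⇒ ω_d = 17.8 rad/s; then ω_n = ω_d/√(1−ζ²) = 19.0 rad/s.
t_s ≈ 4/(ζω_n) = 4/(0.337·19.0) = 0.626 s.

t_s ≈ 0.626 s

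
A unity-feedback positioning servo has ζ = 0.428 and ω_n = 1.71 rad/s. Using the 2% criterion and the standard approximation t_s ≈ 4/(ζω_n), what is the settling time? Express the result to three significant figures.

t_s ≈ 4/(ζω_n) = 4/(0.428 × 1.71) = 5.47 s.

t_s ≈ 5.47 s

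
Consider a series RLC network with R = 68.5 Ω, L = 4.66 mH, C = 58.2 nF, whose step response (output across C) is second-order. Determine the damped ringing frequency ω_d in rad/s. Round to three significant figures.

ω_d ≈ 60300 rad/s

For a series RLC circuit (capacitor voltage as output), ω_n = 1/√(LC) = 1/√(4.66 mH · 58.2 nF) = 60700 rad/s.
ζ = (R/2)·√(C/L) = (68.5/2)·√(58.2 nF/4.66 mH) = 0.121.
The damped frequency ω_d = ω_n√(1−ζ²) = 60300 rad/s.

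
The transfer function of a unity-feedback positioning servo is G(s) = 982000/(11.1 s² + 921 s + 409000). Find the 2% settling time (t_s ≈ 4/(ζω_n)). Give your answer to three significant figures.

Dividing through by 11.1: denominator becomes s² + 82.97 s + 36850.
So ω_n = √36850 = 192 rad/s and ζ = 82.97/(2·192) = 0.216.
t_s ≈ 4/(ζω_n) = 0.0964 s.

t_s ≈ 0.0964 s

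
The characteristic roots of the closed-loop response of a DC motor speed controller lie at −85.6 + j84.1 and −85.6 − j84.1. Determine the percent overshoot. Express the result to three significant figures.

%OS ≈ 4.09%

With σ = 85.6, ω_d = 84.1: ω_n = √(σ²+ω_d²) = 120 rad/s, ζ = σ/ω_n = 0.713.
%OS = 100 e^{−πζ/√(1−ζ²)} with ζ = 0.713 gives 4.09%.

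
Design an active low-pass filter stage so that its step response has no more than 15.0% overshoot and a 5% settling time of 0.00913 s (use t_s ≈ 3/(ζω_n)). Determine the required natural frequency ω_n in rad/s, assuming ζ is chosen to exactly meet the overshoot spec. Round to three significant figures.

From %OS = 100·exp(−πζ/√(1−ζ²)), invert to get ζ = −ln(OS)/√(π² + ln²(OS)) with OS = 0.150.
−ln 0.150 = 1.897, so ζ = 1.897/√(π² + 3.599) = 0.517.
Then ω_n = 3/(ζ t_s) = 3/(0.517 × 0.00913) = 636 rad/s.

ω_n ≈ 636 rad/s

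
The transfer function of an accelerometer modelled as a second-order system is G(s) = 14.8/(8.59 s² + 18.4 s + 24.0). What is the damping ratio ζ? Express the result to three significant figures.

Dividing through by 8.59: denominator becomes s² + 2.142 s + 2.794.
So ω_n = √2.794 = 1.67 rad/s and ζ = 2.142/(2·1.67) = 0.641.

ζ ≈ 0.641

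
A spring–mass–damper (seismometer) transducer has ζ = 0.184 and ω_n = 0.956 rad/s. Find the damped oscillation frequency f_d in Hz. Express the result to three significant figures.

f_d ≈ 0.150 Hz

ω_d = ω_n√(1−ζ²) = 0.956·√0.966 = 0.940 rad/s.
f_d = ω_d/(2π) = 0.150 Hz.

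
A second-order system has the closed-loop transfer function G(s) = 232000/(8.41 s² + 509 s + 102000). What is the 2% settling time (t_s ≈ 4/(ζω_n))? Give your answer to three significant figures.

Dividing through by 8.41: denominator becomes s² + 60.52 s + 12130.
So ω_n = √12130 = 110 rad/s and ζ = 60.52/(2·110) = 0.275.
t_s ≈ 4/(ζω_n) = 0.132 s.

t_s ≈ 0.132 s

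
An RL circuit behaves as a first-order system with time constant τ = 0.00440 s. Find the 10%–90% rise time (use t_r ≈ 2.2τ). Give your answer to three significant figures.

t_r ≈ 0.00968 s

t_r ≈ 2.2τ = 0.00968 s.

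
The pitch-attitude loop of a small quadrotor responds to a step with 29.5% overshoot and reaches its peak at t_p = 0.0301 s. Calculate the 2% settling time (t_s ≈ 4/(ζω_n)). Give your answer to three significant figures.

From the overshoot, ζ = −ln(OS)/√(π²+ln²(OS)) = 0.362.
t_p = π/ω_d ⇒ ω_d = 104 rad/s; then ω_n = ω_d/√(1−ζ²) = 112 rad/s.
t_s ≈ 4/(ζω_n) = 4/(0.362·112) = 0.0986 s.

t_s ≈ 0.0986 s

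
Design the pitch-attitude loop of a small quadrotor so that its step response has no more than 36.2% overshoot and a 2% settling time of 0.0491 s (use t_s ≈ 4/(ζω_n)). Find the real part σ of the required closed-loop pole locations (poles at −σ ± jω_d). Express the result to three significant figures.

σ ≈ 81.5

The settling-time spec alone fixes σ = ζω_n = 4/t_s = 4/0.0491 = 81.5.
(Overshoot then fixes ζ = 0.308 and hence ω_d = σ·√(1−ζ²)/ζ = 252 rad/s.)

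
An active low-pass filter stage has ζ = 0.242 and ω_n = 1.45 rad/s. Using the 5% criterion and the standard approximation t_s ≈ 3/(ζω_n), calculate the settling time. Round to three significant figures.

t_s ≈ 3/(ζω_n) = 3/(0.242 × 1.45) = 8.55 s.

t_s ≈ 8.55 s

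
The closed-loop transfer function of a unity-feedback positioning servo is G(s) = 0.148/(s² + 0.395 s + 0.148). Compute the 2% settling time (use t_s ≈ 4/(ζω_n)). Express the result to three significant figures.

t_s ≈ 20.3 s

ω_n = √0.148 = 0.385 rad/s; ζ = 0.395/(2·0.385) = 0.513.
t_s ≈ 4/(ζω_n) = 4/(0.513·0.385) = 20.3 s.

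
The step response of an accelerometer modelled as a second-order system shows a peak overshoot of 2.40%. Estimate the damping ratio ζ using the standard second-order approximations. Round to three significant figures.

ζ ≈ 0.765

ζ = −ln(OS)/√(π² + (ln OS)²). With OS = 0.0240, ln OS = −3.730 and ζ = 3.730/4.877 = 0.765.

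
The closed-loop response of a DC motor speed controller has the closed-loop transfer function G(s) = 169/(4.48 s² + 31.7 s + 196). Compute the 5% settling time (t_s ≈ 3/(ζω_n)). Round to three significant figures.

t_s ≈ 0.848 s

Dividing through by 4.48: denominator becomes s² + 7.076 s + 43.75.
So ω_n = √43.75 = 6.61 rad/s and ζ = 7.076/(2·6.61) = 0.535.
t_s ≈ 3/(ζω_n) = 0.848 s.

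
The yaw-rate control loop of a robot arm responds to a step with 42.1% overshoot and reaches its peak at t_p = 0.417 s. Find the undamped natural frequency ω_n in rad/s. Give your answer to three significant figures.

From the overshoot, ζ = −ln(OS)/√(π²+ln²(OS)) = 0.265.
From t_p = π/ω_d, ω_d = π/0.417 = 7.53 rad/s, so ω_n = ω_d/√(1−ζ²) = 7.81 rad/s.

ω_n ≈ 7.81 rad/s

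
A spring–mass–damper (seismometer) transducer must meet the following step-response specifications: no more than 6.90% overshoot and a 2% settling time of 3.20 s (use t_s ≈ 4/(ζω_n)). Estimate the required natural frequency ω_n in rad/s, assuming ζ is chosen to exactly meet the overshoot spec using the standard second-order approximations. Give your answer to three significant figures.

From %OS = 100·exp(−πζ/√(1−ζ²)), invert to get ζ = −ln(OS)/√(π² + ln²(OS)) with OS = 0.0690.
−ln 0.0690 = 2.674, so ζ = 2.674/√(π² + 7.148) = 0.648.
Then ω_n = 4/(ζ t_s) = 4/(0.648 × 3.20) = 1.93 rad/s.

ω_n ≈ 1.93 rad/s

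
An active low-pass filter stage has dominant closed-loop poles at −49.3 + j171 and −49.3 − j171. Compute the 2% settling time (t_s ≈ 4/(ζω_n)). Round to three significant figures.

For poles at −σ ± jω_d, ζω_n = σ = 49.3, so t_s ≈ 4/σ = 0.0811 s.

t_s ≈ 0.0811 s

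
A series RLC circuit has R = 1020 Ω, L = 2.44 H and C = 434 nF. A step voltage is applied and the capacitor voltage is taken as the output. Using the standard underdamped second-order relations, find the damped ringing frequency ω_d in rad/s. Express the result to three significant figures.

ω_d ≈ 949 rad/s

For a series RLC circuit (capacitor voltage as output), ω_n = 1/√(LC) = 1/√(2.44 H · 434 nF) = 972 rad/s.
ζ = (R/2)·√(C/L) = (1020/2)·√(434 nF/2.44 H) = 0.215.
ω_d = ω_n√(1−ζ²) = 949 rad/s.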